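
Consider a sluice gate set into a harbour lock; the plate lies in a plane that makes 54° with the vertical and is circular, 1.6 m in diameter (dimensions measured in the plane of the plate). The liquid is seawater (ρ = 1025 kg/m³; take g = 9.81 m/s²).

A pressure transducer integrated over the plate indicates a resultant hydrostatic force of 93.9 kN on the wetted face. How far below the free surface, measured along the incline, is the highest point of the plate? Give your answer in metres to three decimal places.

γ = ρg = 1025 × 9.81 / 1000 = 10.05525 kN/m³.
A = π(0.8)² = 2.01062 m².
From F = γ·h_c·A, the centroid depth is h_c = 93.9/(10.05525 × 2.01062) = 4.64454 m.
The plate makes 54° with the vertical, i.e. θ = 90° − 54° = 36° to the horizontal. Measuring y along the incline from the free-surface line, vertical depth h = y·sinθ with sinθ = 0.587785.
Along the incline, y_c = h_c/sinθ = 4.64454/0.587785 = 7.90177 m.
The centroid is at the centre, 0.8 m below the top of the plate, so the highest point sits at y_top = 7.90177 − 0.8 = 7.10177 m along the incline.

y_top ≈ 7.102 m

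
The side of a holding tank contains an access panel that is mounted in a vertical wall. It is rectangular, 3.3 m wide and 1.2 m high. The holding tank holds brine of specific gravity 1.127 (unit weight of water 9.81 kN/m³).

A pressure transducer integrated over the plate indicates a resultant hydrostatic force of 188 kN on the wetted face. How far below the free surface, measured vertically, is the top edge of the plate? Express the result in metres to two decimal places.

d_top ≈ 3.69 m

γ = 1.127 × 9.81 = 11.05587 kN/m³.
A = 3.3 × 1.2 = 3.96 m².
From F = γ·h_c·A, the centroid depth is h_c = 188/(11.05587 × 3.96) = 4.29408 m.
The centroid lies 1.2/2 = 0.6 m below the top edge, so the top edge sits at h_top = 4.29408 − 0.6 = 3.69408 m below the surface.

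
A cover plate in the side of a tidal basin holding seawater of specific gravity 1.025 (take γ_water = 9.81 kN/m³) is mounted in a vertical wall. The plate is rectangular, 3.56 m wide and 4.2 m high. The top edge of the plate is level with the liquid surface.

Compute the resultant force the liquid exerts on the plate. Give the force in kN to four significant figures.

F ≈ 315.7 kN

γ = 1.025 × 9.81 = 10.05525 kN/m³.
The centroid lies 4.2/2 = 2.1 m below the top edge, so the centroid depth is h_c = 2.1 m.
A = 3.56 × 4.2 = 14.952 m².
Resultant F = γ·h_c·A = 10.05525 × 2.1 × 14.952 = 315.727 kN.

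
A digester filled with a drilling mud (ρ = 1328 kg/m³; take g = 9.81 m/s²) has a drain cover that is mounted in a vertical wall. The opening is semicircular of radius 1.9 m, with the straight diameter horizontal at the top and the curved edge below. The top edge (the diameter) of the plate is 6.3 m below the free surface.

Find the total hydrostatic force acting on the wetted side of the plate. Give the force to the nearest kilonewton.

F ≈ 525 kN

γ = ρg = 1328 × 9.81 / 1000 = 13.02768 kN/m³.
The centroid of a semicircle lies 4r/(3π) = 0.806385 m from the diameter, here below the top edge, so the centroid depth is h_c = 6.3 + 0.806385 = 7.10638 m.
A = πr²/2 = π × 1.9²/2 = 5.67057 m².
Resultant F = γ·h_c·A = 13.02768 × 7.10638 × 5.67057 = 524.979 kN.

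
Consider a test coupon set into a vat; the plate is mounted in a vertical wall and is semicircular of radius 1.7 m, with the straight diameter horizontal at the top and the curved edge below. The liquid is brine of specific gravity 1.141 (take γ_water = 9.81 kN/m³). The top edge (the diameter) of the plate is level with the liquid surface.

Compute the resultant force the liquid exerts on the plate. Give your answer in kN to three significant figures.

γ = 1.141 × 9.81 = 11.19321 kN/m³.
The centroid of a semicircle lies 4r/(3π) = 0.721502 m from the diameter, here below the top edge, so the centroid depth is h_c = 0.721502 m.
A = πr²/2 = π × 1.7²/2 = 4.5396 m².
Resultant F = γ·h_c·A = 11.19321 × 0.721502 × 4.5396 = 36.6615 kN.

F ≈ 36.7 kN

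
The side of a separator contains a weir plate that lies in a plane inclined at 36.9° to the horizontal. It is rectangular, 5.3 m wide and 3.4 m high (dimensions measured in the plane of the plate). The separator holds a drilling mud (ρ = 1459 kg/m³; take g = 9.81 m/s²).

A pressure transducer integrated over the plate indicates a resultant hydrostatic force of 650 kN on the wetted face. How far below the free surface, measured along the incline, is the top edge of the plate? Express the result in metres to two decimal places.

y_top ≈ 2.50 m

γ = ρg = 1459 × 9.81 / 1000 = 14.31279 kN/m³.
A = 5.3 × 3.4 = 18.02 m².
From F = γ·h_c·A, the centroid depth is h_c = 650/(14.31279 × 18.02) = 2.5202 m.
Let θ = 36.9° be the plate's angle to the horizontal; measure y along the incline from where the plane meets the free surface. Vertical depth h = y·sinθ with sinθ = 0.600420.
Along the incline, y_c = h_c/sinθ = 2.5202/0.600420 = 4.1974 m.
The centroid lies 3.4/2 = 1.7 m below the top edge, so the top edge sits at y_top = 4.1974 − 1.7 = 2.4974 m along the incline.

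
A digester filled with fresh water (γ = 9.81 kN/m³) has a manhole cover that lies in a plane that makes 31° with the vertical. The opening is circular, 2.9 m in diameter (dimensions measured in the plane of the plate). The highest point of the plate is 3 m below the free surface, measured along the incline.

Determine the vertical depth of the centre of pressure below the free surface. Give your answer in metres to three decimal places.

h_p = 3.916 m

γ = 9.81 kN/m³.
The plate makes 31° with the vertical, i.e. θ = 90° − 31° = 59° to the horizontal. Measuring y along the incline from the free-surface line, vertical depth h = y·sinθ with sinθ = 0.857167.
The centroid is at the centre, 1.45 m below the top of the plate, so y_c = 3 + 1.45 = 4.45 m and h_c = 4.45 × 0.857167 = 3.81439 m.
A = π(1.45)² = 6.6052 m².
Resultant F = γ·h_c·A = 9.81 × 3.81439 × 6.6052 = 247.161 kN.
I_c = πr⁴/4 = π × 1.45⁴/4 = 3.47186 m⁴.
Centre of pressure: y_p = y_c + I_c/(y_c·A) = 4.45 + 3.47186/(4.45 × 6.6052) = 4.45 + 0.118118 = 4.56812 m along the plane.
Vertically, h_p = y_p·sinθ = 4.56812 × 0.857167 = 3.91564 m.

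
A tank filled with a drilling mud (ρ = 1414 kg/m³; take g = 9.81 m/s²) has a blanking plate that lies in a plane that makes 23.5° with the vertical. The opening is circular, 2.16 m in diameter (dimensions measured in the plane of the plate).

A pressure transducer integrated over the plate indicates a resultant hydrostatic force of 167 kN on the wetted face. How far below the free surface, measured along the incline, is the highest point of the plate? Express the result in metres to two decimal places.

y_top ≈ 2.50 m

γ = ρg = 1414 × 9.81 / 1000 = 13.87134 kN/m³.
A = π(1.08)² = 3.66435 m².
From F = γ·h_c·A, the centroid depth is h_c = 167/(13.87134 × 3.66435) = 3.2855 m.
The plate makes 23.5° with the vertical, i.e. θ = 90° − 23.5° = 66.5° to the horizontal. Measuring y along the incline from the free-surface line, vertical depth h = y·sinθ with sinθ = 0.917060.
Along the incline, y_c = h_c/sinθ = 3.2855/0.917060 = 3.58264 m.
The centroid is at the centre, 1.08 m below the top of the plate, so the highest point sits at y_top = 3.58264 − 1.08 = 2.50264 m along the incline.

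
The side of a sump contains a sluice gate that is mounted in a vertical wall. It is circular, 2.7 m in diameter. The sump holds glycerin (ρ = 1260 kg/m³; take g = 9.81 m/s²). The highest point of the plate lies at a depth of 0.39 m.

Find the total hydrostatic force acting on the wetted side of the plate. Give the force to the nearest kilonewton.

γ = ρg = 1260 × 9.81 / 1000 = 12.3606 kN/m³.
The centroid is at the centre, 1.35 m below the top of the plate, so the centroid depth is h_c = 0.39 + 1.35 = 1.74 m.
A = π(1.35)² = 5.72555 m².
Resultant F = γ·h_c·A = 12.3606 × 1.74 × 5.72555 = 123.142 kN.

F ≈ 123 kN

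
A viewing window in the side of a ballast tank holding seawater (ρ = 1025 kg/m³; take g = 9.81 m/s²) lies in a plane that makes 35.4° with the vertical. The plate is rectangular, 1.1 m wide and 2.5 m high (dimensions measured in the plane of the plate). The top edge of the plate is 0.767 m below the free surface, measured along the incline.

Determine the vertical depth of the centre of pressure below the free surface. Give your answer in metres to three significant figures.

γ = ρg = 1025 × 9.81 / 1000 = 10.05525 kN/m³.
The plate makes 35.4° with the vertical, i.e. θ = 90° − 35.4° = 54.6° to the horizontal. Measuring y along the incline from the free-surface line, vertical depth h = y·sinθ with sinθ = 0.815128.
The centroid lies 2.5/2 = 1.25 m below the top edge, so y_c = 0.767 + 1.25 = 2.017 m and h_c = 2.017 × 0.815128 = 1.64411 m.
A = 1.1 × 2.5 = 2.75 m².
Resultant F = γ·h_c·A = 10.05525 × 1.64411 × 2.75 = 45.4628 kN.
I_c = b·h³/12 = 1.1 × 2.5³/12 = 1.43229 m⁴.
Centre of pressure: y_p = y_c + I_c/(y_c·A) = 2.017 + 1.43229/(2.017 × 2.75) = 2.017 + 0.258221 = 2.27522 m along the plane.
Vertically, h_p = y_p·sinθ = 2.27522 × 0.815128 = 1.8546 m.

h_p = 1.85 m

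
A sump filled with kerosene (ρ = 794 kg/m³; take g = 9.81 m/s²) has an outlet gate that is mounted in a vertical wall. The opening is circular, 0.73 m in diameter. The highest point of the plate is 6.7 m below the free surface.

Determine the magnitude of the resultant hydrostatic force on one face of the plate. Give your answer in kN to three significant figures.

γ = ρg = 794 × 9.81 / 1000 = 7.78914 kN/m³.
The centroid is at the centre, 0.365 m below the top of the plate, so the centroid depth is h_c = 6.7 + 0.365 = 7.065 m.
A = π(0.365)² = 0.418539 m².
Resultant F = γ·h_c·A = 7.78914 × 7.065 × 0.418539 = 23.0323 kN.

F ≈ 23.0 kN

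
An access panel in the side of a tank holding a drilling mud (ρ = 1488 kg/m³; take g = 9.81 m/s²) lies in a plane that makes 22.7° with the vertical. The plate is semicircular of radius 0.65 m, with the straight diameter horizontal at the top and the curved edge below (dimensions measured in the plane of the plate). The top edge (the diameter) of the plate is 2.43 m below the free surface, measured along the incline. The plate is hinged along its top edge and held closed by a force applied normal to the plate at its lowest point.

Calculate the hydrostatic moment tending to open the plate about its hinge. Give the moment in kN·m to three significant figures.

M ≈ 6.94 kN·m

γ = ρg = 1488 × 9.81 / 1000 = 14.59728 kN/m³.
The plate makes 22.7° with the vertical, i.e. θ = 90° − 22.7° = 67.3° to the horizontal. Measuring y along the incline from the free-surface line, vertical depth h = y·sinθ with sinθ = 0.922538.
The centroid of a semicircle lies 4r/(3π) = 0.275869 m from the diameter, here below the top edge, so y_c = 2.43 + 0.275869 = 2.70587 m and h_c = 2.70587 × 0.922538 = 2.49627 m.
A = πr²/2 = π × 0.65²/2 = 0.663661 m².
Resultant F = γ·h_c·A = 14.59728 × 2.49627 × 0.663661 = 24.183 kN.
I_c = (π/8 − 8/(9π))·r⁴ = 0.109757 × 0.65⁴ = 0.0195923 m⁴.
Centre of pressure: y_p = y_c + I_c/(y_c·A) = 2.70587 + 0.0195923/(2.70587 × 0.663661) = 2.70587 + 0.0109102 = 2.71678 m along the plane.
The resultant acts 0.275869 + 0.0109102 = 0.286779 m (along the plate) below the hinge at the top edge, so the moment about the hinge is M = F × 0.286779 = 24.183 × 0.286779 = 6.93518 kN·m.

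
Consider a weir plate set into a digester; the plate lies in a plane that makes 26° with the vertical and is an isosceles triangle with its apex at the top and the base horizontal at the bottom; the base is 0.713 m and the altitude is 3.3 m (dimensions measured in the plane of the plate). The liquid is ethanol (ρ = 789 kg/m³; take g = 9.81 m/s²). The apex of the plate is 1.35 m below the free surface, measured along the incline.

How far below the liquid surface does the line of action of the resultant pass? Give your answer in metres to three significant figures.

h_p = 3.34 m

γ = ρg = 789 × 9.81 / 1000 = 7.74009 kN/m³.
The plate makes 26° with the vertical, i.e. θ = 90° − 26° = 64° to the horizontal. Measuring y along the incline from the free-surface line, vertical depth h = y·sinθ with sinθ = 0.898794.
With the apex up, the centroid sits 2h/3 = 2 × 3.3/3 = 2.2 m below the apex, so y_c = 1.35 + 2.2 = 3.55 m and h_c = 3.55 × 0.898794 = 3.19072 m.
A = ½ × 0.713 × 3.3 = 1.17645 m².
Resultant F = γ·h_c·A = 7.74009 × 3.19072 × 1.17645 = 29.0542 kN.
I_c = b·h³/36 = 0.713 × 3.3³/36 = 0.711752 m⁴.
Centre of pressure: y_p = y_c + I_c/(y_c·A) = 3.55 + 0.711752/(3.55 × 1.17645) = 3.55 + 0.170422 = 3.72042 m along the plane.
Vertically, h_p = y_p·sinθ = 3.72042 × 0.898794 = 3.34389 m.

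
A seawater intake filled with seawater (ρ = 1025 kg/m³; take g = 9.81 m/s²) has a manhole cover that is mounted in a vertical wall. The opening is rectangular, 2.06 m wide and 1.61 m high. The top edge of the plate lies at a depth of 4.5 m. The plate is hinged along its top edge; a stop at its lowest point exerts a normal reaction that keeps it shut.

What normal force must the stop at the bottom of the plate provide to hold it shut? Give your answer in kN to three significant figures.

P ≈ 92.9 kN

γ = ρg = 1025 × 9.81 / 1000 = 10.05525 kN/m³.
The centroid lies 1.61/2 = 0.805 m below the top edge, so the centroid depth is h_c = 4.5 + 0.805 = 5.305 m.
A = 2.06 × 1.61 = 3.3166 m².
Resultant F = γ·h_c·A = 10.05525 × 5.305 × 3.3166 = 176.918 kN.
I_c = b·h³/12 = 2.06 × 1.61³/12 = 0.716413 m⁴.
Centre of pressure: y_p = y_c + I_c/(y_c·A) = 5.305 + 0.716413/(5.305 × 3.3166) = 5.305 + 0.0407179 = 5.34572 m along the plane.
The resultant acts 0.805 + 0.0407179 = 0.845718 m (along the plate) below the hinge at the top edge, so the moment about the hinge is M = F × 0.845718 = 176.918 × 0.845718 = 149.623 kN·m.
A normal force at the bottom, 1.61 m from the hinge, must supply this moment: P = 149.623/1.61 = 92.9335 kN.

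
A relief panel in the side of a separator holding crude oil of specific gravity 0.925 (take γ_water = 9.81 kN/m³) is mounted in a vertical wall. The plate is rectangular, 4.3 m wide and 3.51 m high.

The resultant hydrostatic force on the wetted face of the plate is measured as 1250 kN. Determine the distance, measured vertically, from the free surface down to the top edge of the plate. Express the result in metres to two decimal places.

d_top ≈ 7.37 m

γ = 0.925 × 9.81 = 9.07425 kN/m³.
A = 4.3 × 3.51 = 15.093 m².
From F = γ·h_c·A, the centroid depth is h_c = 1250/(9.07425 × 15.093) = 9.12691 m.
The centroid lies 3.51/2 = 1.755 m below the top edge, so the top edge sits at h_top = 9.12691 − 1.755 = 7.37191 m below the surface.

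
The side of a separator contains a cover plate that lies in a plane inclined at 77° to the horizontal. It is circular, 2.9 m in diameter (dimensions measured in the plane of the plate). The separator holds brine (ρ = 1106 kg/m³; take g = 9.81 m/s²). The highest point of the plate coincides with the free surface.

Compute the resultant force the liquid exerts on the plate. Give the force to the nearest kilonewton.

F ≈ 101 kN

γ = ρg = 1106 × 9.81 / 1000 = 10.84986 kN/m³.
Let θ = 77° be the plate's angle to the horizontal; measure y along the incline from where the plane meets the free surface. Vertical depth h = y·sinθ with sinθ = 0.974370.
The centroid is at the centre, 1.45 m below the top of the plate, so y_c = 1.45 m and h_c = 1.45 × 0.974370 = 1.41284 m.
A = π(1.45)² = 6.6052 m².
Resultant F = γ·h_c·A = 10.84986 × 1.41284 × 6.6052 = 101.252 kN.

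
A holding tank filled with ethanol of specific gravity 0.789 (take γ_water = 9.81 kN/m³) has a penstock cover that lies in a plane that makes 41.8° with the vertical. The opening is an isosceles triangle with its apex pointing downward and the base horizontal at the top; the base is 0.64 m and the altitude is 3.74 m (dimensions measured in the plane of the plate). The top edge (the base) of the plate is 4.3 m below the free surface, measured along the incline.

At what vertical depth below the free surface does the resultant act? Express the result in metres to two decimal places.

h_p = 4.24 m

γ = 0.789 × 9.81 = 7.74009 kN/m³.
The plate makes 41.8° with the vertical, i.e. θ = 90° − 41.8° = 48.2° to the horizontal. Measuring y along the incline from the free-surface line, vertical depth h = y·sinθ with sinθ = 0.745476.
With the apex down, the centroid sits h/3 = 3.74/3 = 1.24667 m below the base (the top edge), so y_c = 4.3 + 1.24667 = 5.54667 m and h_c = 5.54667 × 0.745476 = 4.13491 m.
A = ½ × 0.64 × 3.74 = 1.1968 m².
Resultant F = γ·h_c·A = 7.74009 × 4.13491 × 1.1968 = 38.3031 kN.
I_c = b·h³/36 = 0.64 × 3.74³/36 = 0.93002 m⁴.
Centre of pressure: y_p = y_c + I_c/(y_c·A) = 5.54667 + 0.93002/(5.54667 × 1.1968) = 5.54667 + 0.1401 = 5.68677 m along the plane.
Vertically, h_p = y_p·sinθ = 5.68677 × 0.745476 = 4.23935 m.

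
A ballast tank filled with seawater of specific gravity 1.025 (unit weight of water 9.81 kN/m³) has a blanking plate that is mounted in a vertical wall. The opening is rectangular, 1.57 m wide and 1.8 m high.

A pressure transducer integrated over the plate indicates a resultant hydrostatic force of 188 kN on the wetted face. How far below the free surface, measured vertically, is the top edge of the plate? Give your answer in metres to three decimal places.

d_top ≈ 5.716 m

γ = 1.025 × 9.81 = 10.05525 kN/m³.
A = 1.57 × 1.8 = 2.826 m².
From F = γ·h_c·A, the centroid depth is h_c = 188/(10.05525 × 2.826) = 6.61596 m.
The centroid lies 1.8/2 = 0.9 m below the top edge, so the top edge sits at h_top = 6.61596 − 0.9 = 5.71596 m below the surface.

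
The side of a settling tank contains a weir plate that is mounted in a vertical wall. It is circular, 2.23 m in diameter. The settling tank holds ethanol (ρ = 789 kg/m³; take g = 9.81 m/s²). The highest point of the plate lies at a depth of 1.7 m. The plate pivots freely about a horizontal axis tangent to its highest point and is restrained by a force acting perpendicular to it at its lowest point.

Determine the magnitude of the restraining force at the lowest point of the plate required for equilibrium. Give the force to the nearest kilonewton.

γ = ρg = 789 × 9.81 / 1000 = 7.74009 kN/m³.
The centroid is at the centre, 1.115 m below the top of the plate, so the centroid depth is h_c = 1.7 + 1.115 = 2.815 m.
A = π(1.115)² = 3.90571 m².
Resultant F = γ·h_c·A = 7.74009 × 2.815 × 3.90571 = 85.099 kN.
I_c = πr⁴/4 = π × 1.115⁴/4 = 1.21392 m⁴.
Centre of pressure: y_p = y_c + I_c/(y_c·A) = 2.815 + 1.21392/(2.815 × 3.90571) = 2.815 + 0.110411 = 2.92541 m along the plane.
The resultant acts 1.115 + 0.110411 = 1.22541 m (along the plate) below the hinge at the top edge, so the moment about the hinge is M = F × 1.22541 = 85.099 × 1.22541 = 104.281 kN·m.
A normal force at the bottom, 2.23 m from the hinge, must supply this moment: P = 104.281/2.23 = 46.7628 kN.

P ≈ 47 kN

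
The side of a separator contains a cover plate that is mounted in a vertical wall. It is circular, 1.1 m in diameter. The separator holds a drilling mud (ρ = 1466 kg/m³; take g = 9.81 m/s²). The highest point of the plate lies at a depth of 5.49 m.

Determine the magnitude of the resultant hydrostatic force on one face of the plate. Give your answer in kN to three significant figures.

F ≈ 82.5 kN

γ = ρg = 1466 × 9.81 / 1000 = 14.38146 kN/m³.
The centroid is at the centre, 0.55 m below the top of the plate, so the centroid depth is h_c = 5.49 + 0.55 = 6.04 m.
A = π(0.55)² = 0.950332 m².
Resultant F = γ·h_c·A = 14.38146 × 6.04 × 0.950332 = 82.5497 kN.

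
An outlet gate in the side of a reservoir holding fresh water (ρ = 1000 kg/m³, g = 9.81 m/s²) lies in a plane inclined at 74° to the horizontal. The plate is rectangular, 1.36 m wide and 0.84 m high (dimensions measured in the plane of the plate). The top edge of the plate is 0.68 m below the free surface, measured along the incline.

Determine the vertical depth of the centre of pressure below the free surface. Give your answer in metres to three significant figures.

γ = ρg = 1000 × 9.81 = 9810 N/m³ = 9.81 kN/m³.
Let θ = 74° be the plate's angle to the horizontal; measure y along the incline from where the plane meets the free surface. Vertical depth h = y·sinθ with sinθ = 0.961262.
The centroid lies 0.84/2 = 0.42 m below the top edge, so y_c = 0.68 + 0.42 = 1.1 m and h_c = 1.1 × 0.961262 = 1.05739 m.
A = 1.36 × 0.84 = 1.1424 m².
Resultant F = γ·h_c·A = 9.81 × 1.05739 × 1.1424 = 11.8501 kN.
I_c = b·h³/12 = 1.36 × 0.84³/12 = 0.0671731 m⁴.
Centre of pressure: y_p = y_c + I_c/(y_c·A) = 1.1 + 0.0671731/(1.1 × 1.1424) = 1.1 + 0.0534545 = 1.15345 m along the plane.
Vertically, h_p = y_p·sinθ = 1.15345 × 0.961262 = 1.10877 m.

h_p = 1.11 m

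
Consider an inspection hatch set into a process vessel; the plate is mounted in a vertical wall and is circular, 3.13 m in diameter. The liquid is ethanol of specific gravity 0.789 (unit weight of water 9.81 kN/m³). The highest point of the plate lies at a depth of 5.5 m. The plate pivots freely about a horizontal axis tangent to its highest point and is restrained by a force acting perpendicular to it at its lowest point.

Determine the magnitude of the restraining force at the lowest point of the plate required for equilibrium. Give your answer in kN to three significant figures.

γ = 0.789 × 9.81 = 7.74009 kN/m³.
The centroid is at the centre, 1.565 m below the top of the plate, so the centroid depth is h_c = 5.5 + 1.565 = 7.065 m.
A = π(1.565)² = 7.69447 m².
Resultant F = γ·h_c·A = 7.74009 × 7.065 × 7.69447 = 420.762 kN.
I_c = πr⁴/4 = π × 1.565⁴/4 = 4.71137 m⁴.
Centre of pressure: y_p = y_c + I_c/(y_c·A) = 7.065 + 4.71137/(7.065 × 7.69447) = 7.065 + 0.0866675 = 7.15167 m along the plane.
The resultant acts 1.565 + 0.0866675 = 1.65167 m (along the plate) below the hinge at the top edge, so the moment about the hinge is M = F × 1.65167 = 420.762 × 1.65167 = 694.96 kN·m.
A normal force at the bottom, 3.13 m from the hinge, must supply this moment: P = 694.96/3.13 = 222.032 kN.

P ≈ 222 kN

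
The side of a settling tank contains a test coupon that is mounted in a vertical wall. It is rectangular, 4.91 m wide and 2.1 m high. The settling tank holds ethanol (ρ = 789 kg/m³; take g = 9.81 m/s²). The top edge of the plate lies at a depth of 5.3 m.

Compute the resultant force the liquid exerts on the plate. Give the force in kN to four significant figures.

γ = ρg = 789 × 9.81 / 1000 = 7.74009 kN/m³.
The centroid lies 2.1/2 = 1.05 m below the top edge, so the centroid depth is h_c = 5.3 + 1.05 = 6.35 m.
A = 4.91 × 2.1 = 10.311 m².
Resultant F = γ·h_c·A = 7.74009 × 6.35 × 10.311 = 506.781 kN.

F ≈ 506.8 kN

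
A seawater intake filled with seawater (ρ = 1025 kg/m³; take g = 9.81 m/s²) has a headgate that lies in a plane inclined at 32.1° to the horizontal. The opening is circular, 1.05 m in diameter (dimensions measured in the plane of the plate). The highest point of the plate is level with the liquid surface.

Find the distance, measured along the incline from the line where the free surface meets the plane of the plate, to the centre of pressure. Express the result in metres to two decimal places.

y_p = 0.66 m

γ = ρg = 1025 × 9.81 / 1000 = 10.05525 kN/m³.
Let θ = 32.1° be the plate's angle to the horizontal; measure y along the incline from where the plane meets the free surface. Vertical depth h = y·sinθ with sinθ = 0.531399.
The centroid is at the centre, 0.525 m below the top of the plate, so y_c = 0.525 m and h_c = 0.525 × 0.531399 = 0.278984 m.
A = π(0.525)² = 0.865901 m².
Resultant F = γ·h_c·A = 10.05525 × 0.278984 × 0.865901 = 2.42907 kN.
I_c = πr⁴/4 = π × 0.525⁴/4 = 0.059666 m⁴.
Centre of pressure: y_p = y_c + I_c/(y_c·A) = 0.525 + 0.059666/(0.525 × 0.865901) = 0.525 + 0.13125 = 0.65625 m along the plane.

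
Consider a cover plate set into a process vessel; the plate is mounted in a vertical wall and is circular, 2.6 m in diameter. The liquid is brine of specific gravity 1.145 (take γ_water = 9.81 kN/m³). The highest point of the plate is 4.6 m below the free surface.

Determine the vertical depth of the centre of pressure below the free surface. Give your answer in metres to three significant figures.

γ = 1.145 × 9.81 = 11.23245 kN/m³.
The centroid is at the centre, 1.3 m below the top of the plate, so the centroid depth is h_c = 4.6 + 1.3 = 5.9 m.
A = π(1.3)² = 5.30929 m².
Resultant F = γ·h_c·A = 11.23245 × 5.9 × 5.30929 = 351.854 kN.
I_c = πr⁴/4 = π × 1.3⁴/4 = 2.24318 m⁴.
Centre of pressure: y_p = y_c + I_c/(y_c·A) = 5.9 + 2.24318/(5.9 × 5.30929) = 5.9 + 0.0716103 = 5.97161 m along the plane.

h_p = 5.97 m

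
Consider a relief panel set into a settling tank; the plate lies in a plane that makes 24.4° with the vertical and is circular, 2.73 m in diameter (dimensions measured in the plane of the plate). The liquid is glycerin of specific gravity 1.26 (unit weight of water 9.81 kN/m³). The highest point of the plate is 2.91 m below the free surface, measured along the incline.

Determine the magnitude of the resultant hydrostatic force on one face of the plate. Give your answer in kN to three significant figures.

F ≈ 282 kN

γ = 1.26 × 9.81 = 12.3606 kN/m³.
The plate makes 24.4° with the vertical, i.e. θ = 90° − 24.4° = 65.6° to the horizontal. Measuring y along the incline from the free-surface line, vertical depth h = y·sinθ with sinθ = 0.910684.
The centroid is at the centre, 1.365 m below the top of the plate, so y_c = 2.91 + 1.365 = 4.275 m and h_c = 4.275 × 0.910684 = 3.89317 m.
A = π(1.365)² = 5.85349 m².
Resultant F = γ·h_c·A = 12.3606 × 3.89317 × 5.85349 = 281.681 kN.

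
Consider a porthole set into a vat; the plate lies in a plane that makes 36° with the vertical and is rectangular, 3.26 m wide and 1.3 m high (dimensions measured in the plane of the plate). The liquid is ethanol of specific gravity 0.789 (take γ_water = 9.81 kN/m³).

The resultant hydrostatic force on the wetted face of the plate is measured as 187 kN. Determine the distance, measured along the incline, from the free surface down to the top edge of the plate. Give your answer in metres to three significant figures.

y_top ≈ 6.40 m

γ = 0.789 × 9.81 = 7.74009 kN/m³.
A = 3.26 × 1.3 = 4.238 m².
From F = γ·h_c·A, the centroid depth is h_c = 187/(7.74009 × 4.238) = 5.70078 m.
The plate makes 36° with the vertical, i.e. θ = 90° − 36° = 54° to the horizontal. Measuring y along the incline from the free-surface line, vertical depth h = y·sinθ with sinθ = 0.809017.
Along the incline, y_c = h_c/sinθ = 5.70078/0.809017 = 7.04655 m.
The centroid lies 1.3/2 = 0.65 m below the top edge, so the top edge sits at y_top = 7.04655 − 0.65 = 6.39655 m along the incline.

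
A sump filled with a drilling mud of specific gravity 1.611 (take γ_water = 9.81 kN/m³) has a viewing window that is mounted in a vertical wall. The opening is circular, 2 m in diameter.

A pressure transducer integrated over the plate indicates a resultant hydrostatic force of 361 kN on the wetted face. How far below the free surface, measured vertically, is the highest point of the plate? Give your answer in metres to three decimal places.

d_top ≈ 6.271 m

γ = 1.611 × 9.81 = 15.80391 kN/m³.
A = π(1)² = 3.14159 m².
From F = γ·h_c·A, the centroid depth is h_c = 361/(15.80391 × 3.14159) = 7.27098 m.
The centroid is at the centre, 1 m below the top of the plate, so the highest point sits at h_top = 7.27098 − 1 = 6.27098 m below the surface.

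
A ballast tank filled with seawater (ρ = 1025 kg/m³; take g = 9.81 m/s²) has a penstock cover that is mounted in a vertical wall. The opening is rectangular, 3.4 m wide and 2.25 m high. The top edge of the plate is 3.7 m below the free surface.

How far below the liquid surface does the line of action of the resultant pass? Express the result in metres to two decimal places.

h_p = 4.91 m

γ = ρg = 1025 × 9.81 / 1000 = 10.05525 kN/m³.
The centroid lies 2.25/2 = 1.125 m below the top edge, so the centroid depth is h_c = 3.7 + 1.125 = 4.825 m.
A = 3.4 × 2.25 = 7.65 m².
Resultant F = γ·h_c·A = 10.05525 × 4.825 × 7.65 = 371.152 kN.
I_c = b·h³/12 = 3.4 × 2.25³/12 = 3.22734 m⁴.
Centre of pressure: y_p = y_c + I_c/(y_c·A) = 4.825 + 3.22734/(4.825 × 7.65) = 4.825 + 0.0874351 = 4.91244 m along the plane.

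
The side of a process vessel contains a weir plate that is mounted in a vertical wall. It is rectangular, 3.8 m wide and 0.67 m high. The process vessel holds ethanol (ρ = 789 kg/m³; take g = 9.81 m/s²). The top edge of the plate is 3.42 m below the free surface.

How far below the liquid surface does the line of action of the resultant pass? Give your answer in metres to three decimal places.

h_p = 3.765 m

γ = ρg = 789 × 9.81 / 1000 = 7.74009 kN/m³.
The centroid lies 0.67/2 = 0.335 m below the top edge, so the centroid depth is h_c = 3.42 + 0.335 = 3.755 m.
A = 3.8 × 0.67 = 2.546 m².
Resultant F = γ·h_c·A = 7.74009 × 3.755 × 2.546 = 73.997 kN.
I_c = b·h³/12 = 3.8 × 0.67³/12 = 0.0952416 m⁴.
Centre of pressure: y_p = y_c + I_c/(y_c·A) = 3.755 + 0.0952416/(3.755 × 2.546) = 3.755 + 0.00996227 = 3.76496 m along the plane.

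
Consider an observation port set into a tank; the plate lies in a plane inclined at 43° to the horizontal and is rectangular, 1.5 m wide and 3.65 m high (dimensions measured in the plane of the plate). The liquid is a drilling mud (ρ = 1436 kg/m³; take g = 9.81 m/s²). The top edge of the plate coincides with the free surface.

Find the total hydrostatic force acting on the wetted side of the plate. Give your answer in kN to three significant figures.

F ≈ 96.0 kN

γ = ρg = 1436 × 9.81 / 1000 = 14.08716 kN/m³.
Let θ = 43° be the plate's angle to the horizontal; measure y along the incline from where the plane meets the free surface. Vertical depth h = y·sinθ with sinθ = 0.681998.
The centroid lies 3.65/2 = 1.825 m below the top edge, so y_c = 1.825 m and h_c = 1.825 × 0.681998 = 1.24465 m.
A = 1.5 × 3.65 = 5.475 m².
Resultant F = γ·h_c·A = 14.08716 × 1.24465 × 5.475 = 95.9964 kN.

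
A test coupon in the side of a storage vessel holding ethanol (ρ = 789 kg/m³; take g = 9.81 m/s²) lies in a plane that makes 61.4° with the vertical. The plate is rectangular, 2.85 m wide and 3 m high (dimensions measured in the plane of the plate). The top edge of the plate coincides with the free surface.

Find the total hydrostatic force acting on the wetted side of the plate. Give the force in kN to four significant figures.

F ≈ 47.52 kN

γ = ρg = 789 × 9.81 / 1000 = 7.74009 kN/m³.
The plate makes 61.4° with the vertical, i.e. θ = 90° − 61.4° = 28.6° to the horizontal. Measuring y along the incline from the free-surface line, vertical depth h = y·sinθ with sinθ = 0.478692.
The centroid lies 3/2 = 1.5 m below the top edge, so y_c = 1.5 m and h_c = 1.5 × 0.478692 = 0.718038 m.
A = 2.85 × 3 = 8.55 m².
Resultant F = γ·h_c·A = 7.74009 × 0.718038 × 8.55 = 47.5182 kN.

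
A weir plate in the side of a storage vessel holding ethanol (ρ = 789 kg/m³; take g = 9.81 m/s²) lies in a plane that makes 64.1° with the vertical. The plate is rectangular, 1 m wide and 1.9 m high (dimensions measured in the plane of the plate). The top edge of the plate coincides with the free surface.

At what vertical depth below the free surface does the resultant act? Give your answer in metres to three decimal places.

γ = ρg = 789 × 9.81 / 1000 = 7.74009 kN/m³.
The plate makes 64.1° with the vertical, i.e. θ = 90° − 64.1° = 25.9° to the horizontal. Measuring y along the incline from the free-surface line, vertical depth h = y·sinθ with sinθ = 0.436802.
The centroid lies 1.9/2 = 0.95 m below the top edge, so y_c = 0.95 m and h_c = 0.95 × 0.436802 = 0.414962 m.
A = 1 × 1.9 = 1.9 m².
Resultant F = γ·h_c·A = 7.74009 × 0.414962 × 1.9 = 6.1025 kN.
I_c = b·h³/12 = 1 × 1.9³/12 = 0.571583 m⁴.
Centre of pressure: y_p = y_c + I_c/(y_c·A) = 0.95 + 0.571583/(0.95 × 1.9) = 0.95 + 0.316666 = 1.26667 m along the plane.
Vertically, h_p = y_p·sinθ = 1.26667 × 0.436802 = 0.553284 m.

h_p = 0.553 m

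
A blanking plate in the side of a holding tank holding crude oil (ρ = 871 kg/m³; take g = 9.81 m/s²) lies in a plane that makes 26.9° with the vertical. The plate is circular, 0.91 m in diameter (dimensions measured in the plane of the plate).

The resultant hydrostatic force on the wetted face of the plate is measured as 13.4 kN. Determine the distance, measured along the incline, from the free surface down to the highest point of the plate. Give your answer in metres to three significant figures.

γ = ρg = 871 × 9.81 / 1000 = 8.54451 kN/m³.
A = π(0.455)² = 0.650388 m².
From F = γ·h_c·A, the centroid depth is h_c = 13.4/(8.54451 × 0.650388) = 2.41127 m.
The plate makes 26.9° with the vertical, i.e. θ = 90° − 26.9° = 63.1° to the horizontal. Measuring y along the incline from the free-surface line, vertical depth h = y·sinθ with sinθ = 0.891798.
Along the incline, y_c = h_c/sinθ = 2.41127/0.891798 = 2.70383 m.
The centroid is at the centre, 0.455 m below the top of the plate, so the highest point sits at y_top = 2.70383 − 0.455 = 2.24883 m along the incline.

y_top ≈ 2.25 m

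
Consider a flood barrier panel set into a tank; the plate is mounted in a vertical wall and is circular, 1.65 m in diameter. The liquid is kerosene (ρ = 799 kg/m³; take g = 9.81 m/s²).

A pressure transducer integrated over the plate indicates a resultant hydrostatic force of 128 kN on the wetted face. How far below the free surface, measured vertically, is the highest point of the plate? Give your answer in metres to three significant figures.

γ = ρg = 799 × 9.81 / 1000 = 7.83819 kN/m³.
A = π(0.825)² = 2.13825 m².
From F = γ·h_c·A, the centroid depth is h_c = 128/(7.83819 × 2.13825) = 7.63723 m.
The centroid is at the centre, 0.825 m below the top of the plate, so the highest point sits at h_top = 7.63723 − 0.825 = 6.81223 m below the surface.

d_top ≈ 6.81 m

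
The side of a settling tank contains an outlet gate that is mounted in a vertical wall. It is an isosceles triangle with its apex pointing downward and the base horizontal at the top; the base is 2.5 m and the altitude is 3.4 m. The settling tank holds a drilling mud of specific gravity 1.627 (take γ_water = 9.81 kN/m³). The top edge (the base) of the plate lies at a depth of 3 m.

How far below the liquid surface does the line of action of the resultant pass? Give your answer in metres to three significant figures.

γ = 1.627 × 9.81 = 15.96087 kN/m³.
With the apex down, the centroid sits h/3 = 3.4/3 = 1.13333 m below the base (the top edge), so the centroid depth is h_c = 3 + 1.13333 = 4.13333 m.
A = ½ × 2.5 × 3.4 = 4.25 m².
Resultant F = γ·h_c·A = 15.96087 × 4.13333 × 4.25 = 280.379 kN.
I_c = b·h³/36 = 2.5 × 3.4³/36 = 2.72944 m⁴.
Centre of pressure: y_p = y_c + I_c/(y_c·A) = 4.13333 + 2.72944/(4.13333 × 4.25) = 4.13333 + 0.155376 = 4.28871 m along the plane.

h_p = 4.29 m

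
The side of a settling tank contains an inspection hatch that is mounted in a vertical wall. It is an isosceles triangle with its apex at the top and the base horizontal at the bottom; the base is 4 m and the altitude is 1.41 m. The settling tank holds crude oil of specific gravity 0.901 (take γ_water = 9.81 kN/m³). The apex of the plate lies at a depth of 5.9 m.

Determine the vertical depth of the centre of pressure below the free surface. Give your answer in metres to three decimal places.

γ = 0.901 × 9.81 = 8.83881 kN/m³.
With the apex up, the centroid sits 2h/3 = 2 × 1.41/3 = 0.94 m below the apex, so the centroid depth is h_c = 5.9 + 0.94 = 6.84 m.
A = ½ × 4 × 1.41 = 2.82 m².
Resultant F = γ·h_c·A = 8.83881 × 6.84 × 2.82 = 170.49 kN.
I_c = b·h³/36 = 4 × 1.41³/36 = 0.311469 m⁴.
Centre of pressure: y_p = y_c + I_c/(y_c·A) = 6.84 + 0.311469/(6.84 × 2.82) = 6.84 + 0.0161477 = 6.85615 m along the plane.

h_p = 6.856 m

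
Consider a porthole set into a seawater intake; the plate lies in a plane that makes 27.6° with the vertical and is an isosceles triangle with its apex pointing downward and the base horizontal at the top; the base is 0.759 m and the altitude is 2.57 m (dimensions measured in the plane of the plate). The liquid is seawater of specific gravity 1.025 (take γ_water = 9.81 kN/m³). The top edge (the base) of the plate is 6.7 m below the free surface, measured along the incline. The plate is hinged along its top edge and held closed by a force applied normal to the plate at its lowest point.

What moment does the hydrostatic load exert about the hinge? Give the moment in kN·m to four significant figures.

M ≈ 59.45 kN·m

γ = 1.025 × 9.81 = 10.05525 kN/m³.
The plate makes 27.6° with the vertical, i.e. θ = 90° − 27.6° = 62.4° to the horizontal. Measuring y along the incline from the free-surface line, vertical depth h = y·sinθ with sinθ = 0.886204.
With the apex down, the centroid sits h/3 = 2.57/3 = 0.856667 m below the base (the top edge), so y_c = 6.7 + 0.856667 = 7.55667 m and h_c = 7.55667 × 0.886204 = 6.69675 m.
A = ½ × 0.759 × 2.57 = 0.975315 m².
Resultant F = γ·h_c·A = 10.05525 × 6.69675 × 0.975315 = 65.6753 kN.
I_c = b·h³/36 = 0.759 × 2.57³/36 = 0.357881 m⁴.
Centre of pressure: y_p = y_c + I_c/(y_c·A) = 7.55667 + 0.357881/(7.55667 × 0.975315) = 7.55667 + 0.0485583 = 7.60523 m along the plane.
The resultant acts 0.856667 + 0.0485583 = 0.905225 m (along the plate) below the hinge at the top edge, so the moment about the hinge is M = F × 0.905225 = 65.6753 × 0.905225 = 59.4509 kN·m.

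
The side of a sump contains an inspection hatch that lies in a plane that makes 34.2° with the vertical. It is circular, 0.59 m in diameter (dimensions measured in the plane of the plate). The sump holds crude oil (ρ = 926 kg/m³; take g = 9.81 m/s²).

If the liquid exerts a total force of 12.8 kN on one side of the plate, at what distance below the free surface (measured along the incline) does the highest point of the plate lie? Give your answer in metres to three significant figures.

y_top ≈ 5.94 m

γ = ρg = 926 × 9.81 / 1000 = 9.08406 kN/m³.
A = π(0.295)² = 0.273397 m².
From F = γ·h_c·A, the centroid depth is h_c = 12.8/(9.08406 × 0.273397) = 5.1539 m.
The plate makes 34.2° with the vertical, i.e. θ = 90° − 34.2° = 55.8° to the horizontal. Measuring y along the incline from the free-surface line, vertical depth h = y·sinθ with sinθ = 0.827081.
Along the incline, y_c = h_c/sinθ = 5.1539/0.827081 = 6.23143 m.
The centroid is at the centre, 0.295 m below the top of the plate, so the highest point sits at y_top = 6.23143 − 0.295 = 5.93643 m along the incline.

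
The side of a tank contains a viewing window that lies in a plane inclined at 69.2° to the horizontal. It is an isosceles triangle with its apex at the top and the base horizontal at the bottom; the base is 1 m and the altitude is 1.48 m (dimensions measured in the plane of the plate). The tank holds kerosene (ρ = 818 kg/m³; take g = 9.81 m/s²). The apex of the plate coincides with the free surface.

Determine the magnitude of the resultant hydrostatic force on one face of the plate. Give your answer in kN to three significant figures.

γ = ρg = 818 × 9.81 / 1000 = 8.02458 kN/m³.
Let θ = 69.2° be the plate's angle to the horizontal; measure y along the incline from where the plane meets the free surface. Vertical depth h = y·sinθ with sinθ = 0.934826.
With the apex up, the centroid sits 2h/3 = 2 × 1.48/3 = 0.986667 m below the apex, so y_c = 0.986667 m and h_c = 0.986667 × 0.934826 = 0.922362 m.
A = ½ × 1 × 1.48 = 0.74 m².
Resultant F = γ·h_c·A = 8.02458 × 0.922362 × 0.74 = 5.47716 kN.

F ≈ 5.48 kN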